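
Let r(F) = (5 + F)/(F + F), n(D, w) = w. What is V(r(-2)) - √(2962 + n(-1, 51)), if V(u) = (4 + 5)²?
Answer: 81 - √3013 ≈ 26.109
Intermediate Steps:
r(F) = (5 + F)/(2*F) (r(F) = (5 + F)/((2*F)) = (5 + F)*(1/(2*F)) = (5 + F)/(2*F))
V(u) = 81 (V(u) = 9² = 81)
V(r(-2)) - √(2962 + n(-1, 51)) = 81 - √(2962 + 51) = 81 - √3013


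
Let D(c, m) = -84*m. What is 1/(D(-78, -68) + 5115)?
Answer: 1/10827 ≈ 9.2362e-5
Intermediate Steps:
1/(D(-78, -68) + 5115) = 1/(-84*(-68) + 5115) = 1/(5712 + 5115) = 1/10827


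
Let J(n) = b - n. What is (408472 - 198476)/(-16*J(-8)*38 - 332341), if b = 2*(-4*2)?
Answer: -209996/327477 ≈ -0.64125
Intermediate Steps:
b = -16 (b = 2*(-8) = -16)
J(n) = -16 - n
(408472 - 198476)/(-16*J(-8)*38 - 332341) = (408472 - 198476)/(-16*(-16 - 1*(-8))*38 - 332341) = 209996/(-16*(-16 + 8)*38 - 332341) = 209996/(-16*(-8)*38 - 332341) = 209996/(128*38 - 332341) = 209996/(4864 - 332341) = 209996/(-327477) = 209996*(-1/327477) = -209996/327477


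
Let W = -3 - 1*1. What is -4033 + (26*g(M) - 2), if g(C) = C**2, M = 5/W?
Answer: -31955/8 ≈ -3994.4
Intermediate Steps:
W = -4 (W = -3 - 1 = -4)
M = -5/4 (M = 5/(-4) = 5*(-1/4) = -5/4 ≈ -1.2500)
-4033 + (26*g(M) - 2) = -4033 + (26*(-5/4)**2 - 2) = -4033 + (26*(25/16) - 2) = -4033 + (325/8 - 2) = -4033 + 309/8 = -31955/8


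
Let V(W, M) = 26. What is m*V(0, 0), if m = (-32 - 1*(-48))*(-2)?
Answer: -832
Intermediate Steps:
m = -32 (m = (-32 + 48)*(-2) = 16*(-2) = -32)
m*V(0, 0) = -32*26 = -832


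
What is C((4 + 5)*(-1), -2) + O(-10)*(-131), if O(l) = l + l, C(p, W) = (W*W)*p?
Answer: 2584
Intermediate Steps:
C(p, W) = p*W² (C(p, W) = W²*p = p*W²)
O(l) = 2*l
C((4 + 5)*(-1), -2) + O(-10)*(-131) = ((4 + 5)*(-1))*(-2)² + (2*(-10))*(-131) = (9*(-1))*4 - 20*(-131) = -9*4 + 2620 = -36 + 2620 = 2584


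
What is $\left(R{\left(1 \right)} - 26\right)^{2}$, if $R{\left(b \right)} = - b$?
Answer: $729$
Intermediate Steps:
$\left(R{\left(1 \right)} - 26\right)^{2} = \left(\left(-1\right) 1 - 26\right)^{2} = \left(-1 - 26\right)^{2} = \left(-27\right)^{2} = 729$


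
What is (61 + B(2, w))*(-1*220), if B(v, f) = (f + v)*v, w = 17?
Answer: -21780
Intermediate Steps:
B(v, f) = v*(f + v)
(61 + B(2, w))*(-1*220) = (61 + 2*(17 + 2))*(-1*220) = (61 + 2*19)*(-220) = (61 + 38)*(-220) = 99*(-220) = -21780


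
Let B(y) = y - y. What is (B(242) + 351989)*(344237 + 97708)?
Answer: 155559778605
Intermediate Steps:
B(y) = 0
(B(242) + 351989)*(344237 + 97708) = (0 + 351989)*(344237 + 97708) = 351989*441945 = 155559778605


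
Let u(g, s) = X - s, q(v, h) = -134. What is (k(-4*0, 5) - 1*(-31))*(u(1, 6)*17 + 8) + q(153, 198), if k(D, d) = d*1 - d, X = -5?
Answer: -5683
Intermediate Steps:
k(D, d) = 0 (k(D, d) = d - d = 0)
u(g, s) = -5 - s
(k(-4*0, 5) - 1*(-31))*(u(1, 6)*17 + 8) + q(153, 198) = (0 - 1*(-31))*((-5 - 1*6)*17 + 8) - 134 = (0 + 31)*((-5 - 6)*17 + 8) - 134 = 31*(-11*17 + 8) - 134 = 31*(-187 + 8) - 134 = 31*(-179) - 134 = -5549 - 134 = -5683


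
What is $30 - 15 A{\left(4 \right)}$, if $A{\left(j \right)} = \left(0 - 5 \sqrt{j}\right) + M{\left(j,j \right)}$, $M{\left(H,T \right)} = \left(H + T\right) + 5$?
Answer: $-15$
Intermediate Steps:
$M{\left(H,T \right)} = 5 + H + T$
$A{\left(j \right)} = 5 - 5 \sqrt{j} + 2 j$ ($A{\left(j \right)} = \left(0 - 5 \sqrt{j}\right) + \left(5 + j + j\right) = - 5 \sqrt{j} + \left(5 + 2 j\right) = 5 - 5 \sqrt{j} + 2 j$)
$30 - 15 A{\left(4 \right)} = 30 - 15 \left(5 - 5 \sqrt{4} + 2 \cdot 4\right) = 30 - 15 \left(5 - 10 + 8\right) = 30 - 45 = -15$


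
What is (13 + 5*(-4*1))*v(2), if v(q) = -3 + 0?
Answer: 21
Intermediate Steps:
v(q) = -3
(13 + 5*(-4*1))*v(2) = (13 + 5*(-4*1))*(-3) = (13 + 5*(-4))*(-3) = (13 - 20)*(-3) = -7*(-3) = 21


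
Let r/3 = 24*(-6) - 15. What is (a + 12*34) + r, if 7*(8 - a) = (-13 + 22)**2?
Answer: -508/7 ≈ -72.571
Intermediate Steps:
r = -477 (r = 3*(24*(-6) - 15) = 3*(-144 - 15) = 3*(-159) = -477)
a = -25/7 (a = 8 - (-13 + 22)**2/7 = 8 - 1/7*9**2 = 8 - 1/7*81 = 8 - 81/7 = -25/7 ≈ -3.5714)
(a + 12*34) + r = (-25/7 + 12*34) - 477 = (-25/7 + 408) - 477 = 2831/7 - 477 = -508/7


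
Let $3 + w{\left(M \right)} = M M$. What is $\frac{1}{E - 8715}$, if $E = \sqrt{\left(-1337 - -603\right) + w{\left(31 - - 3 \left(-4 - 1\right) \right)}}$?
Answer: $- \frac{8715}{75951706} - \frac{i \sqrt{481}}{75951706} \approx -0.00011474 - 2.8876 \cdot 10^{-7} i$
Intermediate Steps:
$w{\left(M \right)} = -3 + M^{2}$ ($w{\left(M \right)} = -3 + M M = -3 + M^{2}$)
$E = i \sqrt{481}$ ($E = \sqrt{\left(-1337 - -603\right) - \left(3 - \left(31 - - 3 \left(-4 - 1\right)\right)^{2}\right)} = \sqrt{\left(-1337 + 603\right) - \left(3 - \left(31 - \left(-3\right) \left(-5\right)\right)^{2}\right)} = \sqrt{-734 - \left(3 - \left(31 - 15\right)^{2}\right)} = \sqrt{-734 - \left(3 - 16^{2}\right)} = \sqrt{-734 + \left(-3 + 256\right)} = \sqrt{-734 + 253} = \sqrt{-481} = i \sqrt{481} \approx 21.932 i$)
$\frac{1}{E - 8715} = \frac{1}{i \sqrt{481} - 8715} = \frac{1}{-8715 + i \sqrt{481}}$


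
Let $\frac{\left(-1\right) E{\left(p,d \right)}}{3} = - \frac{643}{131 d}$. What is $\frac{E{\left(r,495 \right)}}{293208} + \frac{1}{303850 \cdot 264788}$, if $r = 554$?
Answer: $\frac{251455282}{2478150307811475} \approx 1.0147 \cdot 10^{-7}$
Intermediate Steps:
$E{\left(p,d \right)} = \frac{1929}{131 d}$ ($E{\left(p,d \right)} = - 3 \left(- \frac{643}{131 d}\right) = \frac{1929}{131 d}$)
$\frac{E{\left(r,495 \right)}}{293208} + \frac{1}{303850 \cdot 264788} = \frac{\frac{1929}{131} \cdot \frac{1}{495}}{293208} + \frac{1}{303850 \cdot 264788} = \frac{1929}{131} \cdot \frac{1}{495} \cdot \frac{1}{293208} + \frac{1}{303850} \cdot \frac{1}{264788} = \frac{643}{21615} \cdot \frac{1}{293208} + \frac{1}{80455833800} = \frac{1}{9856440} + \frac{1}{80455833800} = \frac{251455282}{2478150307811475}$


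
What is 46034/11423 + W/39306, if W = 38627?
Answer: 2250648625/448992438 ≈ 5.0127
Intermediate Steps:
46034/11423 + W/39306 = 46034/11423 + 38627/39306 = 2250648625/448992438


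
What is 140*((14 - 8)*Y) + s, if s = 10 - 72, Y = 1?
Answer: 778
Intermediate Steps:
s = -62
140*((14 - 8)*Y) + s = 140*((14 - 8)*1) - 62 = 140*(6*1) - 62 = 140*6 - 62 = 840 - 62 = 778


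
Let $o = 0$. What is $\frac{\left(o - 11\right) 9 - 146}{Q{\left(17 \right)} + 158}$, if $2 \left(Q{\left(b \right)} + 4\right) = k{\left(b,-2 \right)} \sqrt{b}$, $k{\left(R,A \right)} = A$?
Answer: $- \frac{37730}{23699} - \frac{245 \sqrt{17}}{23699} \approx -1.6347$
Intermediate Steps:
$Q{\left(b \right)} = -4 - \sqrt{b}$ ($Q{\left(b \right)} = -4 + \frac{\left(-2\right) \sqrt{b}}{2} = -4 - \sqrt{b}$)
$\frac{\left(o - 11\right) 9 - 146}{Q{\left(17 \right)} + 158} = \frac{\left(0 - 11\right) 9 - 146}{\left(-4 - \sqrt{17}\right) + 158} = \frac{\left(-11\right) 9 - 146}{154 - \sqrt{17}} = \frac{-99 - 146}{154 - \sqrt{17}} = - \frac{245}{154 - \sqrt{17}}$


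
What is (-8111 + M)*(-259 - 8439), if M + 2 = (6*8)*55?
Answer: 47604154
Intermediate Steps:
M = 2638 (M = -2 + (6*8)*55 = -2 + 48*55 = -2 + 2640 = 2638)
(-8111 + M)*(-259 - 8439) = (-8111 + 2638)*(-259 - 8439) = -5473*(-8698) = 47604154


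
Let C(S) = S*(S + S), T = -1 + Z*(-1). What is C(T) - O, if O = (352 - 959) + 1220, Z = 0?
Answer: -611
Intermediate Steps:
T = -1 (T = -1 + 0*(-1) = -1 + 0 = -1)
O = 613 (O = -607 + 1220 = 613)
C(S) = 2*S² (C(S) = S*(2*S) = 2*S²)
C(T) - O = 2*(-1)² - 1*613 = 2*1 - 613 = 2 - 613 = -611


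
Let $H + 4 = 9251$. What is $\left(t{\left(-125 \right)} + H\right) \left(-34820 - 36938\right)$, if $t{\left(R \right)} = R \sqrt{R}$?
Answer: $-663546226 + 44848750 i \sqrt{5} \approx -6.6355 \cdot 10^{8} + 1.0028 \cdot 10^{8} i$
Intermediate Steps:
$H = 9247$ ($H = -4 + 9251 = 9247$)
$t{\left(R \right)} = R^{\frac{3}{2}}$
$\left(t{\left(-125 \right)} + H\right) \left(-34820 - 36938\right) = \left(\left(-125\right)^{\frac{3}{2}} + 9247\right) \left(-34820 - 36938\right) = \left(- 625 i \sqrt{5} + 9247\right) \left(-71758\right) = \left(9247 - 625 i \sqrt{5}\right) \left(-71758\right) = -663546226 + 44848750 i \sqrt{5}$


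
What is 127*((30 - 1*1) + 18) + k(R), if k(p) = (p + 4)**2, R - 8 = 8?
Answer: 6369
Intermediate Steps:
R = 16 (R = 8 + 8 = 16)
k(p) = (4 + p)**2
127*((30 - 1*1) + 18) + k(R) = 127*((30 - 1*1) + 18) + (4 + 16)**2 = 127*((30 - 1) + 18) + 20**2 = 127*(29 + 18) + 400 = 127*47 + 400 = 5969 + 400 = 6369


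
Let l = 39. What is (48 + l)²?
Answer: 7569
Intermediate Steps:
(48 + l)² = (48 + 39)² = 87² = 7569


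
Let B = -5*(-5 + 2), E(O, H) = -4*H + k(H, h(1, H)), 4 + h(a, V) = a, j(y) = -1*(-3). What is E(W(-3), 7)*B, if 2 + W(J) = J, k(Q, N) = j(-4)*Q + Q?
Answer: 0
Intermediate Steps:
j(y) = 3
h(a, V) = -4 + a
k(Q, N) = 4*Q (k(Q, N) = 3*Q + Q = 4*Q)
W(J) = -2 + J
E(O, H) = 0 (E(O, H) = -4*H + 4*H = 0)
B = 15 (B = -5*(-3) = 15)
E(W(-3), 7)*B = 0*15 = 0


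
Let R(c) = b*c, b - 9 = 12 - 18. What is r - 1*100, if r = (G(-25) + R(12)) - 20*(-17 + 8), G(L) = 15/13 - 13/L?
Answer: 38244/325 ≈ 117.67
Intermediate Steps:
G(L) = 15/13 - 13/L (G(L) = 15*(1/13) - 13/L = 15/13 - 13/L)
b = 3 (b = 9 + (12 - 18) = 9 - 6 = 3)
R(c) = 3*c
r = 70744/325 (r = ((15/13 - 13/(-25)) + 3*12) - 20*(-17 + 8) = ((15/13 - 13*(-1/25)) + 36) - 20*(-9) = ((15/13 + 13/25) + 36) + 180 = (544/325 + 36) + 180 = 12244/325 + 180 = 70744/325 ≈ 217.67)
r - 1*100 = 70744/325 - 1*100 = 70744/325 - 100 = 38244/325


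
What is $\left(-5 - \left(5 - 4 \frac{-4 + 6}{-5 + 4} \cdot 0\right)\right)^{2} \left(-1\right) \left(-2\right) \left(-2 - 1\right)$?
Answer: $-600$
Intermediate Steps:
$\left(-5 - \left(5 - 4 \frac{-4 + 6}{-5 + 4} \cdot 0\right)\right)^{2} \left(-1\right) \left(-2\right) \left(-2 - 1\right) = \left(-5 - \left(5 - 4 \frac{2}{-1} \cdot 0\right)\right)^{2} \cdot 2 \left(-3\right) = \left(-5 - \left(5 - 4 \cdot 2 \left(-1\right) 0\right)\right)^{2} \left(-6\right) = \left(-5 - \left(5 - 4 \left(-2\right) 0\right)\right)^{2} \left(-6\right) = \left(-5 - 5\right)^{2} \left(-6\right) = \left(-10\right)^{2} \left(-6\right) = 100 \left(-6\right) = -600$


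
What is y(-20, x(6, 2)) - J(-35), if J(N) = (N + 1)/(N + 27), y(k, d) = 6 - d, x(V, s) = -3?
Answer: 19/4 ≈ 4.7500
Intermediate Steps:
J(N) = (1 + N)/(27 + N)
y(-20, x(6, 2)) - J(-35) = (6 - 1*(-3)) - (1 - 35)/(27 - 35) = (6 + 3) - (-34)/(-8) = 9 - (-1)*(-34)/8 = 9 - 1*17/4 = 9 - 17/4 = 19/4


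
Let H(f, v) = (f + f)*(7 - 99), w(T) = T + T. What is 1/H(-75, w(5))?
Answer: 1/13800 ≈ 7.2464e-5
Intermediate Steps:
w(T) = 2*T
H(f, v) = -184*f (H(f, v) = (2*f)*(-92) = -184*f)
1/H(-75, w(5)) = 1/(-184*(-75)) = 1/13800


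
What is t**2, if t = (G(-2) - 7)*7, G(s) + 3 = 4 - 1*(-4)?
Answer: 196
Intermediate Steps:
G(s) = 5 (G(s) = -3 + (4 - 1*(-4)) = -3 + (4 + 4) = -3 + 8 = 5)
t = -14 (t = (5 - 7)*7 = -2*7 = -14)
t**2 = (-14)**2 = 196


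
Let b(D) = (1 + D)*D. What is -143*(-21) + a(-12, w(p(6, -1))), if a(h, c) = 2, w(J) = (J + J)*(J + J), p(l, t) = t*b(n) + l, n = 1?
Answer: 3005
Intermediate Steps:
b(D) = D*(1 + D)
p(l, t) = l + 2*t (p(l, t) = t*(1*(1 + 1)) + l = t*(1*2) + l = t*2 + l = 2*t + l = l + 2*t)
w(J) = 4*J**2 (w(J) = (2*J)*(2*J) = 4*J**2)
-143*(-21) + a(-12, w(p(6, -1))) = -143*(-21) + 2 = 3003 + 2 = 3005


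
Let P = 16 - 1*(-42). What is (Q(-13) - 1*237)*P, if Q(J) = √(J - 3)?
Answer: -13746 + 232*I ≈ -13746.0 + 232.0*I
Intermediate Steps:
Q(J) = √(-3 + J)
P = 58 (P = 16 + 42 = 58)
(Q(-13) - 1*237)*P = (√(-3 - 13) - 1*237)*58 = (√(-16) - 237)*58 = (4*I - 237)*58 = (-237 + 4*I)*58 = -13746 + 232*I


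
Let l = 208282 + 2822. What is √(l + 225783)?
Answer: 3*√48543 ≈ 660.97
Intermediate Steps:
l = 211104
√(l + 225783) = √(211104 + 225783) = √436887 = 3*√48543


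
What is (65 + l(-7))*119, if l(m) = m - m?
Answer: 7735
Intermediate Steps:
l(m) = 0
(65 + l(-7))*119 = (65 + 0)*119 = 65*119 = 7735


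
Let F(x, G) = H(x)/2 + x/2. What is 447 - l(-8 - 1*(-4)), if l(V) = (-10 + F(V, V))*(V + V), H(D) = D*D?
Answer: 415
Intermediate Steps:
H(D) = D**2
F(x, G) = x/2 + x**2/2 (F(x, G) = x**2/2 + x/2 = x/2 + x**2/2)
l(V) = 2*V*(-10 + V*(1 + V)/2) (l(V) = (-10 + V*(1 + V)/2)*(V + V) = (-10 + V*(1 + V)/2)*(2*V) = 2*V*(-10 + V*(1 + V)/2))
447 - l(-8 - 1*(-4)) = 447 - (-8 - 1*(-4))*(-20 + (-8 - 1*(-4)) + (-8 - 1*(-4))**2) = 447 - (-8 + 4)*(-20 + (-8 + 4) + (-8 + 4)**2) = 447 - (-4)*(-20 - 4 + (-4)**2) = 447 - (-4)*(-20 - 4 + 16) = 447 - (-4)*(-8) = 447 - 1*32 = 447 - 32 = 415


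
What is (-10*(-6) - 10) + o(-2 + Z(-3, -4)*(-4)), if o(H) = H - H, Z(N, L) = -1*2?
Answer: 50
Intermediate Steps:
Z(N, L) = -2
o(H) = 0
(-10*(-6) - 10) + o(-2 + Z(-3, -4)*(-4)) = (-10*(-6) - 10) + 0 = (60 - 10) + 0 = 50 + 0 = 50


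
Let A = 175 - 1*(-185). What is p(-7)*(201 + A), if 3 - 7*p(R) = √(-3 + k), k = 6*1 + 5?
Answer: 1683/7 - 1122*√2/7 ≈ 13.750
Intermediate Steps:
k = 11 (k = 6 + 5 = 11)
A = 360 (A = 175 + 185 = 360)
p(R) = 3/7 - 2*√2/7 (p(R) = 3/7 - √(-3 + 11)/7 = 3/7 - 2*√2/7)
p(-7)*(201 + A) = (3/7 - 2*√2/7)*(201 + 360) = (3/7 - 2*√2/7)*561 = 1683/7 - 1122*√2/7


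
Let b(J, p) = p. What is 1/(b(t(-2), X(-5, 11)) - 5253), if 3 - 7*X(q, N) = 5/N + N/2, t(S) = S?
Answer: -154/809027 ≈ -0.00019035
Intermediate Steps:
X(q, N) = 3/7 - 5/(7*N) - N/14 (X(q, N) = 3/7 - (5/N + N/2)/7 = 3/7 - (N/2 + 5/N)/7 = 3/7 + (-5/(7*N) - N/14) = 3/7 - 5/(7*N) - N/14)
1/(b(t(-2), X(-5, 11)) - 5253) = 1/((1/14)*(-10 - 1*11*(-6 + 11))/11 - 5253) = 1/((1/14)*(1/11)*(-10 - 1*11*5) - 5253) = 1/((1/14)*(1/11)*(-10 - 55) - 5253) = 1/((1/14)*(1/11)*(-65) - 5253) = 1/(-65/154 - 5253) = 1/(-809027/154) = -154/809027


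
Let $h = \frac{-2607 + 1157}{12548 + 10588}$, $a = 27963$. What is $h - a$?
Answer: $- \frac{323476709}{11568} \approx -27963.0$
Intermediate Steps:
$h = - \frac{725}{11568}$ ($h = - \frac{1450}{23136} = \left(-1450\right) \frac{1}{23136} = - \frac{725}{11568} \approx -0.062673$)
$h - a = - \frac{725}{11568} - 27963 = - \frac{323476709}{11568}$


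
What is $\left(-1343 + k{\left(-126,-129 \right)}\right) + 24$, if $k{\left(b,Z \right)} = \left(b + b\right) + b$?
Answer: $-1697$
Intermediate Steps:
$k{\left(b,Z \right)} = 3 b$ ($k{\left(b,Z \right)} = 2 b + b = 3 b$)
$\left(-1343 + k{\left(-126,-129 \right)}\right) + 24 = \left(-1343 + 3 \left(-126\right)\right) + 24 = \left(-1343 - 378\right) + 24 = -1721 + 24 = -1697$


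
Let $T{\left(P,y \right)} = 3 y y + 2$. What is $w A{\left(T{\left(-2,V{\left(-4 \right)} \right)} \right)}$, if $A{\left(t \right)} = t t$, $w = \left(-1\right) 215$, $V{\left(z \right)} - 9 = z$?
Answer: $-1274735$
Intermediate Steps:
$V{\left(z \right)} = 9 + z$
$T{\left(P,y \right)} = 2 + 3 y^{2}$ ($T{\left(P,y \right)} = 3 y^{2} + 2 = 2 + 3 y^{2}$)
$w = -215$
$A{\left(t \right)} = t^{2}$
$w A{\left(T{\left(-2,V{\left(-4 \right)} \right)} \right)} = - 215 \left(2 + 3 \left(9 - 4\right)^{2}\right)^{2} = - 215 \left(2 + 3 \cdot 5^{2}\right)^{2} = - 215 \left(2 + 3 \cdot 25\right)^{2} = - 215 \left(2 + 75\right)^{2} = - 215 \cdot 77^{2} = \left(-215\right) 5929 = -1274735$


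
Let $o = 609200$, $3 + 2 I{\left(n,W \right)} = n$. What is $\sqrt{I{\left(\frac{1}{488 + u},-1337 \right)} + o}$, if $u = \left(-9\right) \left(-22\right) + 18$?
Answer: $\frac{3 \sqrt{2096725862}}{176} \approx 780.51$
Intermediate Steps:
$u = 216$ ($u = 198 + 18 = 216$)
$I{\left(n,W \right)} = - \frac{3}{2} + \frac{n}{2}$
$\sqrt{I{\left(\frac{1}{488 + u},-1337 \right)} + o} = \sqrt{\left(- \frac{3}{2} + \frac{1}{2 \left(488 + 216\right)}\right) + 609200} = \sqrt{\left(- \frac{3}{2} + \frac{1}{2 \cdot 704}\right) + 609200} = \sqrt{\left(- \frac{3}{2} + \frac{1}{2} \cdot \frac{1}{704}\right) + 609200} = \sqrt{\left(- \frac{3}{2} + \frac{1}{1408}\right) + 609200} = \sqrt{- \frac{2111}{1408} + 609200} = \sqrt{\frac{857751489}{1408}} = \frac{3 \sqrt{2096725862}}{176}$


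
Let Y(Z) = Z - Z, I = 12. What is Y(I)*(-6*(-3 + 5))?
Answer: 0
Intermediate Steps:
Y(Z) = 0
Y(I)*(-6*(-3 + 5)) = 0*(-6*(-3 + 5)) = 0*(-6*2) = 0*(-12) = 0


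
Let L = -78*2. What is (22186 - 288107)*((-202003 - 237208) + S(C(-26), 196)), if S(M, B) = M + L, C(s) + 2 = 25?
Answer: 116830795824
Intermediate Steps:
C(s) = 23 (C(s) = -2 + 25 = 23)
L = -156
S(M, B) = -156 + M (S(M, B) = M - 156 = -156 + M)
(22186 - 288107)*((-202003 - 237208) + S(C(-26), 196)) = (22186 - 288107)*((-202003 - 237208) + (-156 + 23)) = -265921*(-439211 - 133) = -265921*(-439344) = 116830795824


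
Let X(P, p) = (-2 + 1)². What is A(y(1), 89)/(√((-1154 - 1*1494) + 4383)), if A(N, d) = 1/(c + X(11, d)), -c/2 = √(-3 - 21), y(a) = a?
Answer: √1735/168295 + 4*I*√10410/168295 ≈ 0.0002475 + 0.002425*I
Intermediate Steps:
X(P, p) = 1 (X(P, p) = (-1)² = 1)
c = -4*I*√6 (c = -2*√(-3 - 21) = -4*I*√6 ≈ -9.798*I)
A(N, d) = 1/(1 - 4*I*√6) (A(N, d) = 1/(-4*I*√6 + 1) = 1/(1 - 4*I*√6))
A(y(1), 89)/(√((-1154 - 1*1494) + 4383)) = (I/(I + 4*√6))/(√((-1154 - 1*1494) + 4383)) = (I/(I + 4*√6))/(√((-1154 - 1494) + 4383)) = (I/(I + 4*√6))/(√(-2648 + 4383)) = (I/(I + 4*√6))/(√1735) = (I/(I + 4*√6))*(√1735/1735) = I*√1735/(1735*(I + 4*√6))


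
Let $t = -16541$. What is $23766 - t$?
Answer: $40307$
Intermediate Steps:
$23766 - t = 23766 - -16541 = 23766 + 16541 = 40307$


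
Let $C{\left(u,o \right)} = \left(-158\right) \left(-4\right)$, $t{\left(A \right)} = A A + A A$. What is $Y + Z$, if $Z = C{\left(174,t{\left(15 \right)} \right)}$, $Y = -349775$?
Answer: $-349143$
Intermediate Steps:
$t{\left(A \right)} = 2 A^{2}$ ($t{\left(A \right)} = A^{2} + A^{2} = 2 A^{2}$)
$C{\left(u,o \right)} = 632$
$Z = 632$
$Y + Z = -349775 + 632 = -349143$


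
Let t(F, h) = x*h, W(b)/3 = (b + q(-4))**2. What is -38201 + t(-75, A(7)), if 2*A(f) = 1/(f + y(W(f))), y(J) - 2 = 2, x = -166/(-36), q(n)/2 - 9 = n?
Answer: -15127513/396 ≈ -38201.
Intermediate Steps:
q(n) = 18 + 2*n
x = 83/18 (x = -166*(-1/36) = 83/18 ≈ 4.6111)
W(b) = 3*(10 + b)**2 (W(b) = 3*(b + (18 + 2*(-4)))**2 = 3*(b + (18 - 8))**2 = 3*(b + 10)**2 = 3*(10 + b)**2)
y(J) = 4 (y(J) = 2 + 2 = 4)
A(f) = 1/(2*(4 + f)) (A(f) = 1/(2*(f + 4)) = 1/(2*(4 + f)))
t(F, h) = 83*h/18
-38201 + t(-75, A(7)) = -38201 + 83*(1/(2*(4 + 7)))/18 = -38201 + 83*((1/2)/11)/18 = -38201 + 83*((1/2)*(1/11))/18 = -38201 + (83/18)*(1/22) = -38201 + 83/396 = -15127513/396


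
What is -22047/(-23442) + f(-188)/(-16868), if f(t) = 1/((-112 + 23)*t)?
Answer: 1037073885205/1102693614032 ≈ 0.94049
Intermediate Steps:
f(t) = -1/(89*t) (f(t) = 1/((-89)*t) = -1/(89*t))
-22047/(-23442) + f(-188)/(-16868) = -22047/(-23442) - 1/89/(-188)/(-16868) = -22047*(-1/23442) - 1/89*(-1/188)*(-1/16868) = 7349/7814 + (1/16732)*(-1/16868) = 7349/7814 - 1/282235376 = 1037073885205/1102693614032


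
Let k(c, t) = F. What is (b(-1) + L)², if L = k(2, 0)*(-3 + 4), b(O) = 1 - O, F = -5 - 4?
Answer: 49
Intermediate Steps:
F = -9
k(c, t) = -9
L = -9 (L = -9*(-3 + 4) = -9*1 = -9)
(b(-1) + L)² = ((1 - 1*(-1)) - 9)² = ((1 + 1) - 9)² = (2 - 9)² = (-7)² = 49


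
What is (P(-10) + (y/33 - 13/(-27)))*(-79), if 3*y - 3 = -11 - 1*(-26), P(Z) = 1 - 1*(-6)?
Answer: -179804/297 ≈ -605.40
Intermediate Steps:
P(Z) = 7 (P(Z) = 1 + 6 = 7)
y = 6 (y = 1 + (-11 - 1*(-26))/3 = 1 + (-11 + 26)/3 = 1 + (1/3)*15 = 1 + 5 = 6)
(P(-10) + (y/33 - 13/(-27)))*(-79) = (7 + (6/33 - 13/(-27)))*(-79) = (7 + (6*(1/33) - 13*(-1/27)))*(-79) = (7 + (2/11 + 13/27))*(-79) = (7 + 197/297)*(-79) = (2276/297)*(-79) = -179804/297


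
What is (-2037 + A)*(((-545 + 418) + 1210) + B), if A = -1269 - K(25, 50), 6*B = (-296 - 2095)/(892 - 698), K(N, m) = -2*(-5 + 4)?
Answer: -346849589/97 ≈ -3.5758e+6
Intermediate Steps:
K(N, m) = 2 (K(N, m) = -2*(-1) = 2)
B = -797/388 (B = ((-296 - 2095)/(892 - 698))/6 = (-2391/194)/6 = (-2391*1/194)/6 = (1/6)*(-2391/194) = -797/388 ≈ -2.0541)
A = -1271 (A = -1269 - 1*2 = -1269 - 2 = -1271)
(-2037 + A)*(((-545 + 418) + 1210) + B) = (-2037 - 1271)*(((-545 + 418) + 1210) - 797/388) = -3308*((-127 + 1210) - 797/388) = -3308*(1083 - 797/388) = -3308*419407/388 = -346849589/97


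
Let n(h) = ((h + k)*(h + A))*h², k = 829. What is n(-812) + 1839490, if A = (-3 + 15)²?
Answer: -7485670974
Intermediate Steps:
A = 144 (A = 12² = 144)
n(h) = h²*(144 + h)*(829 + h) (n(h) = ((h + 829)*(h + 144))*h² = ((829 + h)*(144 + h))*h² = ((144 + h)*(829 + h))*h² = h²*(144 + h)*(829 + h))
n(-812) + 1839490 = (-812)²*(119376 + (-812)² + 973*(-812)) + 1839490 = 659344*(119376 + 659344 - 790076) + 1839490 = 659344*(-11356) + 1839490 = -7487510464 + 1839490 = -7485670974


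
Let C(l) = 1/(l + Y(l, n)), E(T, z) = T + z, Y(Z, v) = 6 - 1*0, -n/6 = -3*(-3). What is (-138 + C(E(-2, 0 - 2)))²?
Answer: 75625/4 ≈ 18906.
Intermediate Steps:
n = -54 (n = -(-18)*(-3) = -6*9 = -54)
Y(Z, v) = 6 (Y(Z, v) = 6 + 0 = 6)
C(l) = 1/(6 + l) (C(l) = 1/(l + 6) = 1/(6 + l))
(-138 + C(E(-2, 0 - 2)))² = (-138 + 1/(6 + (-2 + (0 - 2))))² = (-138 + 1/(6 + (-2 - 2)))² = (-138 + 1/(6 - 4))² = (-138 + 1/2)² = (-138 + ½)² = (-275/2)² = 75625/4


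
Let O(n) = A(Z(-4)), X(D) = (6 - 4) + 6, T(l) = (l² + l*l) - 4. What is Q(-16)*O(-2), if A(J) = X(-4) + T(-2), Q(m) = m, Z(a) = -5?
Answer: -192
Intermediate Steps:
T(l) = -4 + 2*l² (T(l) = (l² + l²) - 4 = 2*l² - 4 = -4 + 2*l²)
X(D) = 8 (X(D) = 2 + 6 = 8)
A(J) = 12 (A(J) = 8 + (-4 + 2*(-2)²) = 8 + (-4 + 2*4) = 8 + (-4 + 8) = 8 + 4 = 12)
O(n) = 12
Q(-16)*O(-2) = -16*12 = -192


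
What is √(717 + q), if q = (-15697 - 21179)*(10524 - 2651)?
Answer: I*√290324031 ≈ 17039.0*I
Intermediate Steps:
q = -290324748 (q = -36876*7873 = -290324748)
√(717 + q) = √(717 - 290324748) = √(-290324031) = I*√290324031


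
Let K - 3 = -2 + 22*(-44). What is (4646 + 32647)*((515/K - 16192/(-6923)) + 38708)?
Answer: 420185720119377/291067 ≈ 1.4436e+9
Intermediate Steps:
K = -967 (K = 3 + (-2 + 22*(-44)) = 3 + (-2 - 968) = 3 - 970 = -967)
(4646 + 32647)*((515/K - 16192/(-6923)) + 38708) = (4646 + 32647)*((515/(-967) - 16192/(-6923)) + 38708) = 37293*((515*(-1/967) - 16192*(-1/6923)) + 38708) = 37293*((-515/967 + 704/301) + 38708) = 37293*(525753/291067 + 38708) = 37293*(11267147189/291067) = 420185720119377/291067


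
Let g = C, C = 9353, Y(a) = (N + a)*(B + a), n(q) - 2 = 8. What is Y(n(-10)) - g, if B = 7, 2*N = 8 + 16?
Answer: -8979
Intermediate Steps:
N = 12 (N = (8 + 16)/2 = (1/2)*24 = 12)
n(q) = 10 (n(q) = 2 + 8 = 10)
Y(a) = (7 + a)*(12 + a) (Y(a) = (12 + a)*(7 + a) = (7 + a)*(12 + a))
g = 9353
Y(n(-10)) - g = (84 + 10**2 + 19*10) - 1*9353 = (84 + 100 + 190) - 9353 = 374 - 9353 = -8979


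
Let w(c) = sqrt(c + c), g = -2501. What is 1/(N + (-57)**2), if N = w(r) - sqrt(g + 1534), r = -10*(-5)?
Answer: 3259/10622048 + I*sqrt(967)/10622048 ≈ 0.00030681 + 2.9276e-6*I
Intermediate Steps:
r = 50
w(c) = sqrt(2)*sqrt(c) (w(c) = sqrt(2*c) = sqrt(2)*sqrt(c))
N = 10 - I*sqrt(967) (N = sqrt(2)*sqrt(50) - sqrt(-2501 + 1534) = sqrt(2)*(5*sqrt(2)) - sqrt(-967) = 10 - I*sqrt(967) ≈ 10.0 - 31.097*I)
1/(N + (-57)**2) = 1/((10 - I*sqrt(967)) + (-57)**2) = 1/((10 - I*sqrt(967)) + 3249) = 1/(3259 - I*sqrt(967))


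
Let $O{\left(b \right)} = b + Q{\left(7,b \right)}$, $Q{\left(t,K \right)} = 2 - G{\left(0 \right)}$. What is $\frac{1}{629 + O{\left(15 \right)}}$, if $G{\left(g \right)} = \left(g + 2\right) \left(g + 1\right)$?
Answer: $\frac{1}{644} \approx 0.0015528$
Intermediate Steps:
$G{\left(g \right)} = \left(1 + g\right) \left(2 + g\right)$ ($G{\left(g \right)} = \left(2 + g\right) \left(1 + g\right) = \left(1 + g\right) \left(2 + g\right)$)
$Q{\left(t,K \right)} = 0$ ($Q{\left(t,K \right)} = 2 - \left(2 + 0^{2} + 3 \cdot 0\right) = 2 - \left(2 + 0 + 0\right) = 2 - 2 = 0$)
$O{\left(b \right)} = b$ ($O{\left(b \right)} = b + 0 = b$)
$\frac{1}{629 + O{\left(15 \right)}} = \frac{1}{629 + 15} = \frac{1}{644}$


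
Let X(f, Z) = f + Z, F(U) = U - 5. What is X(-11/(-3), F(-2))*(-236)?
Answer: 2360/3 ≈ 786.67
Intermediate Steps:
F(U) = -5 + U
X(f, Z) = Z + f
X(-11/(-3), F(-2))*(-236) = ((-5 - 2) - 11/(-3))*(-236) = (-7 - 11*(-⅓))*(-236) = (-7 + 11/3)*(-236) = -10/3*(-236) = 2360/3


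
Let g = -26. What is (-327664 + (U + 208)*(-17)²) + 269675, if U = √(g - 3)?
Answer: 2123 + 289*I*√29 ≈ 2123.0 + 1556.3*I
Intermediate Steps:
U = I*√29 (U = √(-26 - 3) = √(-29) = I*√29 ≈ 5.3852*I)
(-327664 + (U + 208)*(-17)²) + 269675 = (-327664 + (I*√29 + 208)*(-17)²) + 269675 = (-327664 + (208 + I*√29)*289) + 269675 = (-327664 + (60112 + 289*I*√29)) + 269675 = (-267552 + 289*I*√29) + 269675 = 2123 + 289*I*√29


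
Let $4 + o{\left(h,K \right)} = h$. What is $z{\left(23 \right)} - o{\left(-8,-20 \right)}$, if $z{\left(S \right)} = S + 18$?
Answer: $53$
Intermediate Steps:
$o{\left(h,K \right)} = -4 + h$
$z{\left(S \right)} = 18 + S$
$z{\left(23 \right)} - o{\left(-8,-20 \right)} = \left(18 + 23\right) - \left(-4 - 8\right) = 41 - -12 = 41 + 12 = 53$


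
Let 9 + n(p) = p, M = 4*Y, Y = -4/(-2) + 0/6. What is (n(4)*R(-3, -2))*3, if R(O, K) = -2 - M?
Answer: 150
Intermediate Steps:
Y = 2 (Y = -4*(-1/2) + 0*(1/6) = 2 + 0 = 2)
M = 8 (M = 4*2 = 8)
n(p) = -9 + p
R(O, K) = -10 (R(O, K) = -2 - 1*8 = -2 - 8 = -10)
(n(4)*R(-3, -2))*3 = ((-9 + 4)*(-10))*3 = -5*(-10)*3 = 50*3 = 150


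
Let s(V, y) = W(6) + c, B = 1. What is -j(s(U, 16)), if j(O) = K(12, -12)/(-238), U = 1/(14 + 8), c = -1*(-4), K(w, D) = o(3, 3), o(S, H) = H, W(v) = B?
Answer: 3/238 ≈ 0.012605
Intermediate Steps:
W(v) = 1
K(w, D) = 3
c = 4
U = 1/22 ≈ 0.045455
s(V, y) = 5 (s(V, y) = 1 + 4 = 5)
j(O) = -3/238 (j(O) = 3/(-238) = 3*(-1/238) = -3/238)
-j(s(U, 16)) = -1*(-3/238) = 3/238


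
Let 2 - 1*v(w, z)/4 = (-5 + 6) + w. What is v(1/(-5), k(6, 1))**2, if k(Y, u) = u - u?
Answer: 576/25 ≈ 23.040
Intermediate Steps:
k(Y, u) = 0
v(w, z) = 4 - 4*w (v(w, z) = 8 - 4*((-5 + 6) + w) = 8 - 4*(1 + w) = 8 + (-4 - 4*w) = 4 - 4*w)
v(1/(-5), k(6, 1))**2 = (4 - 4/(-5))**2 = (4 - 4*(-1/5))**2 = (4 + 4/5)**2 = (24/5)**2 = 576/25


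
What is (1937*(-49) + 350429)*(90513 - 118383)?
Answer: -7121230920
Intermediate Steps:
(1937*(-49) + 350429)*(90513 - 118383) = (-94913 + 350429)*(-27870) = 255516*(-27870) = -7121230920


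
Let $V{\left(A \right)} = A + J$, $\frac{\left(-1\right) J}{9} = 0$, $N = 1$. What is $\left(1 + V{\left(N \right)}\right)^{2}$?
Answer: $4$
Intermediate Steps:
$J = 0$ ($J = \left(-9\right) 0 = 0$)
$V{\left(A \right)} = A$ ($V{\left(A \right)} = A + 0 = A$)
$\left(1 + V{\left(N \right)}\right)^{2} = \left(1 + 1\right)^{2} = 2^{2} = 4$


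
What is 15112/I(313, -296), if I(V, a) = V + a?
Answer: 15112/17 ≈ 888.94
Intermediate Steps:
15112/I(313, -296) = 15112/(313 - 296) = 15112/17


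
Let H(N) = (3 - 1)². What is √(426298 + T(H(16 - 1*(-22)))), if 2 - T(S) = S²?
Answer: 2*√106571 ≈ 652.90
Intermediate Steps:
H(N) = 4 (H(N) = 2² = 4)
T(S) = 2 - S²
√(426298 + T(H(16 - 1*(-22)))) = √(426298 + (2 - 1*4²)) = √(426298 + (2 - 1*16)) = √(426298 + (2 - 16)) = √(426298 - 14) = √426284 = 2*√106571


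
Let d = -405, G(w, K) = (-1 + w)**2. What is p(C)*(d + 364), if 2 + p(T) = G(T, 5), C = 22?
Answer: -17999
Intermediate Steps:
p(T) = -2 + (-1 + T)**2
p(C)*(d + 364) = (-2 + (-1 + 22)**2)*(-405 + 364) = (-2 + 21**2)*(-41) = (-2 + 441)*(-41) = 439*(-41) = -17999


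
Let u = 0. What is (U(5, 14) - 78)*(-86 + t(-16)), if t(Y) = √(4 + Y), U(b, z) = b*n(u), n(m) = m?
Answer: 6708 - 156*I*√3 ≈ 6708.0 - 270.2*I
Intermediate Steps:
U(b, z) = 0 (U(b, z) = b*0 = 0)
(U(5, 14) - 78)*(-86 + t(-16)) = (0 - 78)*(-86 + √(4 - 16)) = -78*(-86 + √(-12)) = -78*(-86 + 2*I*√3) = 6708 - 156*I*√3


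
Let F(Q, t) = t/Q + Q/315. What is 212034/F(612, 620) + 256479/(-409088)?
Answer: 581341258731/8104448 ≈ 71731.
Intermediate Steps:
F(Q, t) = Q/315 + t/Q (F(Q, t) = t/Q + Q*(1/315) = t/Q + Q/315 = Q/315 + t/Q)
212034/F(612, 620) + 256479/(-409088) = 212034/((1/315)*612 + 620/612) + 256479/(-409088) = 212034/(68/35 + 620*(1/612)) + 256479*(-1/409088) = 212034/(68/35 + 155/153) - 321/512 = 212034/(15829/5355) - 321/512 = 212034*(5355/15829) - 321/512 = 1135442070/15829 - 321/512 = 581341258731/8104448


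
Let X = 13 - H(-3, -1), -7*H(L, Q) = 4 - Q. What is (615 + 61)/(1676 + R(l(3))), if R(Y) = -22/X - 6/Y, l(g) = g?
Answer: 192/475 ≈ 0.40421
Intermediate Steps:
H(L, Q) = -4/7 + Q/7 (H(L, Q) = -(4 - Q)/7 = -4/7 + Q/7)
X = 96/7 (X = 13 - (-4/7 + (1/7)*(-1)) = 13 - (-4/7 - 1/7) = 13 - 1*(-5/7) = 13 + 5/7 = 96/7 ≈ 13.714)
R(Y) = -77/48 - 6/Y (R(Y) = -22/96/7 - 6/Y = -22*7/96 - 6/Y = -77/48 - 6/Y)
(615 + 61)/(1676 + R(l(3))) = (615 + 61)/(1676 + (-77/48 - 6/3)) = 676/(1676 + (-77/48 - 6*1/3)) = 676/(1676 + (-77/48 - 2)) = 676/(1676 - 173/48) = 676/(80275/48) = 676*(48/80275) = 192/475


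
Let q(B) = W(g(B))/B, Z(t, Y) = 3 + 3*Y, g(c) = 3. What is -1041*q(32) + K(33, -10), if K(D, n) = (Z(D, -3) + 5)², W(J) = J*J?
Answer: -9337/32 ≈ -291.78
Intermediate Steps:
W(J) = J²
q(B) = 9/B (q(B) = 3²/B = 9/B)
K(D, n) = 1 (K(D, n) = ((3 + 3*(-3)) + 5)² = ((3 - 9) + 5)² = (-6 + 5)² = (-1)² = 1)
-1041*q(32) + K(33, -10) = -9369/32 + 1 = -9337/32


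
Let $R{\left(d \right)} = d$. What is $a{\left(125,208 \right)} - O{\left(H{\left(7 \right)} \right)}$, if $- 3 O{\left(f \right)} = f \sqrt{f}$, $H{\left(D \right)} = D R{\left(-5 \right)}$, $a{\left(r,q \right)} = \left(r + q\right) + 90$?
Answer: $423 - \frac{35 i \sqrt{35}}{3} \approx 423.0 - 69.021 i$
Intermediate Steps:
$a{\left(r,q \right)} = 90 + q + r$ ($a{\left(r,q \right)} = \left(q + r\right) + 90 = 90 + q + r$)
$H{\left(D \right)} = - 5 D$ ($H{\left(D \right)} = D \left(-5\right) = - 5 D$)
$O{\left(f \right)} = - \frac{f^{\frac{3}{2}}}{3}$ ($O{\left(f \right)} = - \frac{f \sqrt{f}}{3} = - \frac{f^{\frac{3}{2}}}{3}$)
$a{\left(125,208 \right)} - O{\left(H{\left(7 \right)} \right)} = \left(90 + 208 + 125\right) - - \frac{\left(\left(-5\right) 7\right)^{\frac{3}{2}}}{3} = 423 - - \frac{\left(-35\right)^{\frac{3}{2}}}{3} = 423 - - \frac{\left(-35\right) i \sqrt{35}}{3} = 423 - \frac{35 i \sqrt{35}}{3}$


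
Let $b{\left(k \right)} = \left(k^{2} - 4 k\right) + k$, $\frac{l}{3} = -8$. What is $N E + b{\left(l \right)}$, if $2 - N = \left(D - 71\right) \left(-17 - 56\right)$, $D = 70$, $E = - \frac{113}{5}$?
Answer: $\frac{11263}{5} \approx 2252.6$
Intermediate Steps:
$l = -24$ ($l = 3 \left(-8\right) = -24$)
$b{\left(k \right)} = k^{2} - 3 k$
$E = - \frac{113}{5}$ ($E = \left(-113\right) \frac{1}{5} = - \frac{113}{5} \approx -22.6$)
$N = -71$ ($N = 2 - \left(70 - 71\right) \left(-17 - 56\right) = 2 - \left(-1\right) \left(-73\right) = 2 - 73 = -71$)
$N E + b{\left(l \right)} = \left(-71\right) \left(- \frac{113}{5}\right) - 24 \left(-3 - 24\right) = \frac{8023}{5} - -648 = \frac{8023}{5} + 648 = \frac{11263}{5}$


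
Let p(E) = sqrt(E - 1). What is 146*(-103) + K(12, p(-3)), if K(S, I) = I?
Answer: -15038 + 2*I ≈ -15038.0 + 2.0*I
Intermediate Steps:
p(E) = sqrt(-1 + E)
146*(-103) + K(12, p(-3)) = 146*(-103) + sqrt(-1 - 3) = -15038 + sqrt(-4) = -15038 + 2*I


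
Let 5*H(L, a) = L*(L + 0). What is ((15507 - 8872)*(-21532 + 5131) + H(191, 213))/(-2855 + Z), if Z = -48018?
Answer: 544066694/254365 ≈ 2138.9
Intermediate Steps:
H(L, a) = L²/5 (H(L, a) = (L*(L + 0))/5 = (L*L)/5 = L²/5)
((15507 - 8872)*(-21532 + 5131) + H(191, 213))/(-2855 + Z) = ((15507 - 8872)*(-21532 + 5131) + (⅕)*191²)/(-2855 - 48018) = (6635*(-16401) + (⅕)*36481)/(-50873) = (-108820635 + 36481/5)*(-1/50873) = -544066694/5*(-1/50873) = 544066694/254365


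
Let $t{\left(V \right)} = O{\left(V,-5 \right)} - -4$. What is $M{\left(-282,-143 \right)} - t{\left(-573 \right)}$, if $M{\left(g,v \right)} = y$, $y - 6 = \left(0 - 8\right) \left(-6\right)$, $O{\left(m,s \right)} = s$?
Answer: $55$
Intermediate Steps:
$y = 54$ ($y = 6 + \left(0 - 8\right) \left(-6\right) = 6 - -48 = 6 + 48 = 54$)
$t{\left(V \right)} = -1$ ($t{\left(V \right)} = -5 - -4 = -5 + 4 = -1$)
$M{\left(g,v \right)} = 54$
$M{\left(-282,-143 \right)} - t{\left(-573 \right)} = 54 - -1 = 54 + 1 = 55$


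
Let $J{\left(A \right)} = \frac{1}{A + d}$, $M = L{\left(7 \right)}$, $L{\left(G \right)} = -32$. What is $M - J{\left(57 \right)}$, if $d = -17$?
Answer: $- \frac{1281}{40} \approx -32.025$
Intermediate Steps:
$M = -32$
$J{\left(A \right)} = \frac{1}{-17 + A}$ ($J{\left(A \right)} = \frac{1}{A - 17} = \frac{1}{-17 + A}$)
$M - J{\left(57 \right)} = -32 - \frac{1}{-17 + 57} = -32 - \frac{1}{40} = - \frac{1281}{40}$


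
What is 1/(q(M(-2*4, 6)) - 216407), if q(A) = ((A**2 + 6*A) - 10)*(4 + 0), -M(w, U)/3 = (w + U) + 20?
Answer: -1/206079 ≈ -4.8525e-6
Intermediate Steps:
M(w, U) = -60 - 3*U - 3*w (M(w, U) = -3*((w + U) + 20) = -3*((U + w) + 20) = -3*(20 + U + w) = -60 - 3*U - 3*w)
q(A) = -40 + 4*A**2 + 24*A (q(A) = (-10 + A**2 + 6*A)*4 = -40 + 4*A**2 + 24*A)
1/(q(M(-2*4, 6)) - 216407) = 1/((-40 + 4*(-60 - 3*6 - (-3)*2*4)**2 + 24*(-60 - 3*6 - (-3)*2*4)) - 216407) = 1/((-40 + 4*(-60 - 18 - (-3)*8)**2 + 24*(-60 - 18 - (-3)*8)) - 216407) = 1/((-40 + 4*(-60 - 18 - 3*(-8))**2 + 24*(-60 - 18 - 3*(-8))) - 216407) = 1/((-40 + 4*(-60 - 18 + 24)**2 + 24*(-60 - 18 + 24)) - 216407) = 1/((-40 + 4*(-54)**2 + 24*(-54)) - 216407) = 1/((-40 + 4*2916 - 1296) - 216407) = 1/((-40 + 11664 - 1296) - 216407) = 1/(10328 - 216407) = 1/(-206079) = -1/206079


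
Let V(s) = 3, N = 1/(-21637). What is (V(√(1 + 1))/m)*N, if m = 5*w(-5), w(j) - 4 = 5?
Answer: -1/324555 ≈ -3.0811e-6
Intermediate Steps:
w(j) = 9 (w(j) = 4 + 5 = 9)
N = -1/21637 ≈ -4.6217e-5
m = 45 (m = 5*9 = 45)
(V(√(1 + 1))/m)*N = (3/45)*(-1/21637) = (3*(1/45))*(-1/21637) = (1/15)*(-1/21637) = -1/324555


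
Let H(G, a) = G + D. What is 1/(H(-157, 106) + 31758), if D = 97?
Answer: 1/31698 ≈ 3.1548e-5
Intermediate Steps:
H(G, a) = 97 + G (H(G, a) = G + 97 = 97 + G)
1/(H(-157, 106) + 31758) = 1/((97 - 157) + 31758) = 1/(-60 + 31758) = 1/31698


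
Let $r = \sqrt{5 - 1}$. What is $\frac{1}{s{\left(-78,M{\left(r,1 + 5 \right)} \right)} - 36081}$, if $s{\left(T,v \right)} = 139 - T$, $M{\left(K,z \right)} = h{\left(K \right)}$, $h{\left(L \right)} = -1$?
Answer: $- \frac{1}{35864} \approx -2.7883 \cdot 10^{-5}$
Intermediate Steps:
$r = 2$ ($r = \sqrt{4} = 2$)
$M{\left(K,z \right)} = -1$
$\frac{1}{s{\left(-78,M{\left(r,1 + 5 \right)} \right)} - 36081} = \frac{1}{\left(139 - -78\right) - 36081} = \frac{1}{\left(139 + 78\right) - 36081} = \frac{1}{217 - 36081} = \frac{1}{-35864} = - \frac{1}{35864}$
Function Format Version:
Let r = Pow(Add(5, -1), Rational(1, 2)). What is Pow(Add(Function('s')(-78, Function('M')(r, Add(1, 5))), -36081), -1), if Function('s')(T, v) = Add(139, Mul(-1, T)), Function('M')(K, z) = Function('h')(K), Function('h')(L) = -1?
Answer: Rational(-1, 35864) ≈ -2.7883e-5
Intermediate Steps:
r = 2 (r = Pow(4, Rational(1, 2)) = 2)
Function('M')(K, z) = -1
Pow(Add(Function('s')(-78, Function('M')(r, Add(1, 5))), -36081), -1) = Pow(Add(Add(139, Mul(-1, -78)), -36081), -1) = Pow(Add(Add(139, 78), -36081), -1) = Pow(Add(217, -36081), -1) = Pow(-35864, -1) = Rational(-1, 35864)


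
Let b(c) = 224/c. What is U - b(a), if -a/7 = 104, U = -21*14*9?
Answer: -34394/13 ≈ -2645.7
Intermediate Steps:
U = -2646 (U = -294*9 = -2646)
a = -728 (a = -7*104 = -728)
U - b(a) = -2646 - 224/(-728) = -2646 - 224*(-1)/728 = -2646 - 1*(-4/13) = -2646 + 4/13 = -34394/13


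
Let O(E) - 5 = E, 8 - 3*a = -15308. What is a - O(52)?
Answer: 15145/3 ≈ 5048.3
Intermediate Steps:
a = 15316/3 (a = 8/3 - ⅓*(-15308) = 8/3 + 15308/3 = 15316/3 ≈ 5105.3)
O(E) = 5 + E
a - O(52) = 15316/3 - (5 + 52) = 15316/3 - 1*57 = 15316/3 - 57 = 15145/3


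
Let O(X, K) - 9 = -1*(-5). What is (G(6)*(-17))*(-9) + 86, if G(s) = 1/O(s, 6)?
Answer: 1357/14 ≈ 96.929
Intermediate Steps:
O(X, K) = 14 (O(X, K) = 9 - 1*(-5) = 9 + 5 = 14)
G(s) = 1/14
(G(6)*(-17))*(-9) + 86 = ((1/14)*(-17))*(-9) + 86 = -17/14*(-9) + 86 = 153/14 + 86 = 1357/14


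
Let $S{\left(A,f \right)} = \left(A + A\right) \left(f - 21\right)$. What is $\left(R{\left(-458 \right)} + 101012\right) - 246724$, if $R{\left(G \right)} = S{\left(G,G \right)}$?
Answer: $293052$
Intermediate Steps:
$S{\left(A,f \right)} = 2 A \left(-21 + f\right)$
$R{\left(G \right)} = 2 G \left(-21 + G\right)$
$\left(R{\left(-458 \right)} + 101012\right) - 246724 = \left(2 \left(-458\right) \left(-21 - 458\right) + 101012\right) - 246724 = \left(2 \left(-458\right) \left(-479\right) + 101012\right) - 246724 = \left(438764 + 101012\right) - 246724 = 539776 - 246724 = 293052$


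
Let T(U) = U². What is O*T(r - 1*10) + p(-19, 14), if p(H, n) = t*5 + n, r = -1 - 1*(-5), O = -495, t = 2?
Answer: -17796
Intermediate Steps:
r = 4 (r = -1 + 5 = 4)
p(H, n) = 10 + n (p(H, n) = 2*5 + n = 10 + n)
O*T(r - 1*10) + p(-19, 14) = -495*(4 - 1*10)² + (10 + 14) = -495*(4 - 10)² + 24 = -495*(-6)² + 24 = -495*36 + 24 = -17820 + 24 = -17796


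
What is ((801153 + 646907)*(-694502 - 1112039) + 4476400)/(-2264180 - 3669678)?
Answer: 1307987642030/2966929 ≈ 4.4086e+5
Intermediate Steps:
((801153 + 646907)*(-694502 - 1112039) + 4476400)/(-2264180 - 3669678) = (1448060*(-1806541) + 4476400)/(-5933858) = (-2615979760460 + 4476400)*(-1/5933858) = -2615975284060*(-1/5933858) = 1307987642030/2966929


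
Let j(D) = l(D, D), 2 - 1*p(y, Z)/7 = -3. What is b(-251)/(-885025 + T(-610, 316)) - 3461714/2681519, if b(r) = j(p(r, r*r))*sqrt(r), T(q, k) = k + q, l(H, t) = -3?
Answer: -3461714/2681519 + 3*I*sqrt(251)/885319 ≈ -1.291 + 5.3686e-5*I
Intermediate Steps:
p(y, Z) = 35 (p(y, Z) = 14 - 7*(-3) = 14 + 21 = 35)
j(D) = -3
b(r) = -3*sqrt(r)
b(-251)/(-885025 + T(-610, 316)) - 3461714/2681519 = (-3*I*sqrt(251))/(-885025 + (316 - 610)) - 3461714/2681519 = (-3*I*sqrt(251))/(-885025 - 294) - 3461714*1/2681519 = -3*I*sqrt(251)/(-885319) - 3461714/2681519 = -3*I*sqrt(251)*(-1/885319) - 3461714/2681519 = 3*I*sqrt(251)/885319 - 3461714/2681519 = -3461714/2681519 + 3*I*sqrt(251)/885319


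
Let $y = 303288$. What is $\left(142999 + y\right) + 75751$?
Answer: $522038$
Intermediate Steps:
$\left(142999 + y\right) + 75751 = \left(142999 + 303288\right) + 75751 = 446287 + 75751 = 522038$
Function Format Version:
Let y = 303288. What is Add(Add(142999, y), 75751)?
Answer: 522038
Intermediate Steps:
Add(Add(142999, y), 75751) = Add(Add(142999, 303288), 75751) = Add(446287, 75751) = 522038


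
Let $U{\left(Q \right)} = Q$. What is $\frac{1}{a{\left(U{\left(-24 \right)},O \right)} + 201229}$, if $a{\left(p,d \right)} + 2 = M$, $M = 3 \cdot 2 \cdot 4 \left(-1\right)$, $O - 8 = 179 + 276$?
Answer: $\frac{1}{201203} \approx 4.9701 \cdot 10^{-6}$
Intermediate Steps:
$O = 463$ ($O = 8 + \left(179 + 276\right) = 8 + 455 = 463$)
$M = -24$ ($M = 3 \cdot 8 \left(-1\right) = 3 \left(-8\right) = -24$)
$a{\left(p,d \right)} = -26$ ($a{\left(p,d \right)} = -2 - 24 = -26$)
$\frac{1}{a{\left(U{\left(-24 \right)},O \right)} + 201229} = \frac{1}{-26 + 201229} = \frac{1}{201203}$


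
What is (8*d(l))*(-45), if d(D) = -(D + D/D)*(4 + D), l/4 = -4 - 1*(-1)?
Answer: 31680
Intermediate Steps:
l = -12 (l = 4*(-4 - 1*(-1)) = 4*(-4 + 1) = 4*(-3) = -12)
d(D) = -(1 + D)*(4 + D) (d(D) = -(D + 1)*(4 + D) = -(1 + D)*(4 + D))
(8*d(l))*(-45) = (8*(-4 - 1*(-12)**2 - 5*(-12)))*(-45) = (8*(-4 - 1*144 + 60))*(-45) = (8*(-4 - 144 + 60))*(-45) = (8*(-88))*(-45) = -704*(-45) = 31680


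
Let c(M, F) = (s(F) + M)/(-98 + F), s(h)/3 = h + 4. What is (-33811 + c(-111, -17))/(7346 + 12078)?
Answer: -777623/446752 ≈ -1.7406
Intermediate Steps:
s(h) = 12 + 3*h (s(h) = 3*(h + 4) = 3*(4 + h) = 12 + 3*h)
c(M, F) = (12 + M + 3*F)/(-98 + F) (c(M, F) = ((12 + 3*F) + M)/(-98 + F) = (12 + M + 3*F)/(-98 + F))
(-33811 + c(-111, -17))/(7346 + 12078) = (-33811 + (12 - 111 + 3*(-17))/(-98 - 17))/(7346 + 12078) = (-33811 + (12 - 111 - 51)/(-115))/19424 = (-33811 - 1/115*(-150))*(1/19424) = (-33811 + 30/23)*(1/19424) = -777623/23*1/19424 = -777623/446752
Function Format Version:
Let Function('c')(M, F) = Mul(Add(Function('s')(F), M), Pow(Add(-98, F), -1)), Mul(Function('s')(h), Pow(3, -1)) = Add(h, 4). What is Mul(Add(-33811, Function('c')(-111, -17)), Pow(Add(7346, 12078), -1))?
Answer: Rational(-777623, 446752) ≈ -1.7406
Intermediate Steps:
Function('s')(h) = Add(12, Mul(3, h)) (Function('s')(h) = Mul(3, Add(h, 4)) = Mul(3, Add(4, h)) = Add(12, Mul(3, h)))
Function('c')(M, F) = Mul(Pow(Add(-98, F), -1), Add(12, M, Mul(3, F))) (Function('c')(M, F) = Mul(Add(Add(12, Mul(3, F)), M), Pow(Add(-98, F), -1)) = Mul(Add(12, M, Mul(3, F)), Pow(Add(-98, F), -1)) = Mul(Pow(Add(-98, F), -1), Add(12, M, Mul(3, F))))
Mul(Add(-33811, Function('c')(-111, -17)), Pow(Add(7346, 12078), -1)) = Mul(Add(-33811, Mul(Pow(Add(-98, -17), -1), Add(12, -111, Mul(3, -17)))), Pow(Add(7346, 12078), -1)) = Mul(Add(-33811, Mul(Pow(-115, -1), Add(12, -111, -51))), Pow(19424, -1)) = Mul(Add(-33811, Mul(Rational(-1, 115), -150)), Rational(1, 19424)) = Mul(Add(-33811, Rational(30, 23)), Rational(1, 19424)) = Mul(Rational(-777623, 23), Rational(1, 19424)) = Rational(-777623, 446752)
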